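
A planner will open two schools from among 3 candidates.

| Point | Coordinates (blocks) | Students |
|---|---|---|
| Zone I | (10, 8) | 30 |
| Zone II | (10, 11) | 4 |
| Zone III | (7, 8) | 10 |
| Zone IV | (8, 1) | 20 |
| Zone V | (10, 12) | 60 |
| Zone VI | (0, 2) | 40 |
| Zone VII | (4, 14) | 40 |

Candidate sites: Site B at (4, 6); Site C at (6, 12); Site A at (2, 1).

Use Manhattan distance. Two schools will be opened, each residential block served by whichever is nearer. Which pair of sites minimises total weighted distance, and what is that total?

Evaluate every pair (each demand assigned to the nearer of the two):
  {Site C, Site A}: total = 950
  {Site B, Site C}: total = 1210
  {Site B, Site A}: total = 1614
Best pair: {Site C, Site A} with total 950.

{Site C, Site A}, total 950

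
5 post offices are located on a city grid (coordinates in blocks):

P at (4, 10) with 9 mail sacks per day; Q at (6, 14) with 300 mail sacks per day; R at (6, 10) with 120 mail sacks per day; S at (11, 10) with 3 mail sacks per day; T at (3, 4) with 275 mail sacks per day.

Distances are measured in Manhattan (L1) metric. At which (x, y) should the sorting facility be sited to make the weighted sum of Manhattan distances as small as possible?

(6, 10)

Manhattan distance separates: Σwᵢ(|x−xᵢ|+|y−yᵢ|) = Σwᵢ|x−xᵢ| + Σwᵢ|y−yᵢ|, so x and y are optimised independently as 1-D weighted medians.
Total weight W = 707; half = 353.5.
x-coordinate, sorted with cumulative weight:
  x=3 (T, w=275) cum 275
  x=4 (P, w=9) cum 284
  x=6 (Q, w=300) cum 584  ← median
  x=6 (R, w=120) cum 704
  x=11 (S, w=3) cum 707
⇒ x* = 6
y-coordinate, sorted with cumulative weight:
  y=4 (T, w=275) cum 275
  y=10 (P, w=9) cum 284
  y=10 (R, w=120) cum 404  ← median
  y=10 (S, w=3) cum 407
  y=14 (Q, w=300) cum 707
⇒ y* = 10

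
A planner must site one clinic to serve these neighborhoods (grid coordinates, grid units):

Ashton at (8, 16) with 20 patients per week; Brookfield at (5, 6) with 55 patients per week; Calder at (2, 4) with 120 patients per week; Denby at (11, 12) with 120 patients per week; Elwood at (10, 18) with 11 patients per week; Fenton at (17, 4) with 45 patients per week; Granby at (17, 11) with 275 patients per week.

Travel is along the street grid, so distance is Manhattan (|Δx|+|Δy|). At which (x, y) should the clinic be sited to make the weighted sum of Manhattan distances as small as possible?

Manhattan distance separates: Σwᵢ(|x−xᵢ|+|y−yᵢ|) = Σwᵢ|x−xᵢ| + Σwᵢ|y−yᵢ|, so x and y are optimised independently as 1-D weighted medians.
Total weight W = 646; half = 323.
x-coordinate, sorted with cumulative weight:
  x=2 (Calder, w=120) cum 120
  x=5 (Brookfield, w=55) cum 175
  x=8 (Ashton, w=20) cum 195
  x=10 (Elwood, w=11) cum 206
  x=11 (Denby, w=120) cum 326  ← median
  x=17 (Fenton, w=45) cum 371
  x=17 (Granby, w=275) cum 646
⇒ x* = 11
y-coordinate, sorted with cumulative weight:
  y=4 (Calder, w=120) cum 120
  y=4 (Fenton, w=45) cum 165
  y=6 (Brookfield, w=55) cum 220
  y=11 (Granby, w=275) cum 495  ← median
  y=12 (Denby, w=120) cum 615
  y=16 (Ashton, w=20) cum 635
  y=18 (Elwood, w=11) cum 646
⇒ y* = 11

(11, 11)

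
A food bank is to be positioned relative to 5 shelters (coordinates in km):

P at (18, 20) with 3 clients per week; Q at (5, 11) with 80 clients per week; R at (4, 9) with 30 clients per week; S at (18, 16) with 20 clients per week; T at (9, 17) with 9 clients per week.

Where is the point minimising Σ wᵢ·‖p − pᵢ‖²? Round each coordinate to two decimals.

The minimiser of Σwᵢ‖p−pᵢ‖² is the weighted centroid p* = (Σwᵢpᵢ)/(Σwᵢ).
Σwᵢ = 142.
Σwᵢxᵢ = 3·18 + 80·5 + 30·4 + 20·18 + 9·9 = 1015.
Σwᵢyᵢ = 3·20 + 80·11 + 30·9 + 20·16 + 9·17 = 1683.
x* = 1015/142 = 7.15, y* = 1683/142 = 11.85.

(7.15, 11.85)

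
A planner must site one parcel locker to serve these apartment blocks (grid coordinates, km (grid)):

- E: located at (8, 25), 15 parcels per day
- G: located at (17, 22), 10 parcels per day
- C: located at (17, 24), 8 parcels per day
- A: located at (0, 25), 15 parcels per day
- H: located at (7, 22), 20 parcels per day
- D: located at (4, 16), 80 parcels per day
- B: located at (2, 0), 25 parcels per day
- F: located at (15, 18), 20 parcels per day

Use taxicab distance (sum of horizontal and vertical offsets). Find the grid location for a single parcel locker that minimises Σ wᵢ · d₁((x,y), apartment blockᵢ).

Manhattan distance separates: Σwᵢ(|x−xᵢ|+|y−yᵢ|) = Σwᵢ|x−xᵢ| + Σwᵢ|y−yᵢ|, so x and y are optimised independently as 1-D weighted medians.
Total weight W = 193; half = 96.5.
x-coordinate, sorted with cumulative weight:
  x=0 (A, w=15) cum 15
  x=2 (B, w=25) cum 40
  x=4 (D, w=80) cum 120  ← median
  x=7 (H, w=20) cum 140
  x=8 (E, w=15) cum 155
  x=15 (F, w=20) cum 175
  x=17 (G, w=10) cum 185
  x=17 (C, w=8) cum 193
⇒ x* = 4
y-coordinate, sorted with cumulative weight:
  y=0 (B, w=25) cum 25
  y=16 (D, w=80) cum 105  ← median
  y=18 (F, w=20) cum 125
  y=22 (G, w=10) cum 135
  y=22 (H, w=20) cum 155
  y=24 (C, w=8) cum 163
  y=25 (E, w=15) cum 178
  y=25 (A, w=15) cum 193
⇒ y* = 16

(4, 16)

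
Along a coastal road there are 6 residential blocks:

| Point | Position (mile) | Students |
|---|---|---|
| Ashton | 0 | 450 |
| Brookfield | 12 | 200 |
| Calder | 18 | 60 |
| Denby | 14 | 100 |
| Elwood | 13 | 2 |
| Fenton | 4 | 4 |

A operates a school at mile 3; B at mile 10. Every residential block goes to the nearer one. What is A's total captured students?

The indifferent point is the midpoint (3+10)/2 = 6.5; residential blocks left of it (closer to A at 3) go to A, those right go to B.
  Ashton at 0 (w=450) → A
  Fenton at 4 (w=4) → A
  Brookfield at 12 (w=200) → B
  Elwood at 13 (w=2) → B
  Denby at 14 (w=100) → B
  Calder at 18 (w=60) → B
A captures 454; B captures 362.

454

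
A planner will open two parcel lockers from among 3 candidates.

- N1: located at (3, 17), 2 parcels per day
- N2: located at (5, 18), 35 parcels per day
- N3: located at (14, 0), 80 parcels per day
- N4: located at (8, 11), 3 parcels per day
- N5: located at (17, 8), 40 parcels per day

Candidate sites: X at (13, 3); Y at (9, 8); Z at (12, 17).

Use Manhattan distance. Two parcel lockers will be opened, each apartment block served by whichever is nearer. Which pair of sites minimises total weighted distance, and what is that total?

{X, Z}, total 1008

Evaluate every pair (each demand assigned to the nearer of the two):
  {X, Z}: total = 1008
  {X, Y}: total = 1172
  {Y, Z}: total = 1670
Best pair: {X, Z} with total 1008.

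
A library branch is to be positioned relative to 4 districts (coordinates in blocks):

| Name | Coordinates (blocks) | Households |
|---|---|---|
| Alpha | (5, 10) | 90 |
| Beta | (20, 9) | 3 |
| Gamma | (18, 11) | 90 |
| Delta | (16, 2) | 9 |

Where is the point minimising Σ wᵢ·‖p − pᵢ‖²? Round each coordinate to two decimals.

(11.84, 10.08)

The minimiser of Σwᵢ‖p−pᵢ‖² is the weighted centroid p* = (Σwᵢpᵢ)/(Σwᵢ).
Σwᵢ = 192.
Σwᵢxᵢ = 90·5 + 3·20 + 90·18 + 9·16 = 2274.
Σwᵢyᵢ = 90·10 + 3·9 + 90·11 + 9·2 = 1935.
x* = 2274/192 = 11.84, y* = 1935/192 = 10.08.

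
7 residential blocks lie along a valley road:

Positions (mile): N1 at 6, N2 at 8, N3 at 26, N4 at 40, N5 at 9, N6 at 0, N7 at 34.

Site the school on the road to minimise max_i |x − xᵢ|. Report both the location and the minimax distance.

location 20, max distance 20

The 1-center on a line is the midpoint of the two extreme points: leftmost at 0, rightmost at 40.
Optimal location = (0 + 40)/2 = 20; maximum distance = (40 − 0)/2 = 20.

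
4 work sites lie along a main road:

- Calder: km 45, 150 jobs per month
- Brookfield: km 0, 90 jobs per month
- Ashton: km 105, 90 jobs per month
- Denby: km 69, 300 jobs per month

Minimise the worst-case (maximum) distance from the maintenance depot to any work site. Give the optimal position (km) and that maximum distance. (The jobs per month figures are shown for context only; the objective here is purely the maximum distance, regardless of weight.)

The 1-center on a line is the midpoint of the two extreme points: leftmost at 0, rightmost at 105.
Optimal location = (0 + 105)/2 = 52.5; maximum distance = (105 − 0)/2 = 52.5.

location 52.5, max distance 52.5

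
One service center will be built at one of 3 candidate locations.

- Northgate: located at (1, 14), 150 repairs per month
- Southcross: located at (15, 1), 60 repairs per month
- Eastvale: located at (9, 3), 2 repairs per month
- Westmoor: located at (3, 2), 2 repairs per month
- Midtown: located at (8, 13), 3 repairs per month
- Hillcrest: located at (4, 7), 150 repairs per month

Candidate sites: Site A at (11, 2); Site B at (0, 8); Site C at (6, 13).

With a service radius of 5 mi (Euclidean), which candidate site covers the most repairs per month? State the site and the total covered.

Coverage radius r = 5 mi; a point is covered iff (Δx)²+(Δy)² ≤ 5² = 25.
  Site A (11, 2): covers {Southcross, Eastvale} → 62
  Site B (0, 8): covers {Hillcrest} → 150
  Site C (6, 13): covers {Midtown} → 3
Maximum coverage at Site B: 150 repairs per month.

Site B, covering 150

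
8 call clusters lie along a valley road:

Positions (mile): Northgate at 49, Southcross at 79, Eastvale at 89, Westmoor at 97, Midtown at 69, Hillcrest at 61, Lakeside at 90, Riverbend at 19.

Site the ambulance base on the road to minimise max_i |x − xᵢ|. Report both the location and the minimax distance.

The 1-center on a line is the midpoint of the two extreme points: leftmost at 19, rightmost at 97.
Optimal location = (19 + 97)/2 = 58; maximum distance = (97 − 19)/2 = 39.

location 58, max distance 39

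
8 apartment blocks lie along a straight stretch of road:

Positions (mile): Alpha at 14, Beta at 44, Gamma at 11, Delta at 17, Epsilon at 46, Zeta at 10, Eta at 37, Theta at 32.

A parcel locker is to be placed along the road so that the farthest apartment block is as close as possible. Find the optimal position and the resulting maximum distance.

location 28, max distance 18

The 1-center on a line is the midpoint of the two extreme points: leftmost at 10, rightmost at 46.
Optimal location = (10 + 46)/2 = 28; maximum distance = (46 − 10)/2 = 18.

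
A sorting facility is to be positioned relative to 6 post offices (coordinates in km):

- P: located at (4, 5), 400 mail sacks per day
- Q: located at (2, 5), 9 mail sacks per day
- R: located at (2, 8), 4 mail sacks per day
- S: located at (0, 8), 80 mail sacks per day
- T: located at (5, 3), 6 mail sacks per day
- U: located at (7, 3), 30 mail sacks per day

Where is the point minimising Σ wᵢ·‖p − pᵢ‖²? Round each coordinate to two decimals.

The minimiser of Σwᵢ‖p−pᵢ‖² is the weighted centroid p* = (Σwᵢpᵢ)/(Σwᵢ).
Σwᵢ = 529.
Σwᵢxᵢ = 400·4 + 9·2 + 4·2 + 80·0 + 6·5 + 30·7 = 1866.
Σwᵢyᵢ = 400·5 + 9·5 + 4·8 + 80·8 + 6·3 + 30·3 = 2825.
x* = 1866/529 = 3.53, y* = 2825/529 = 5.34.

(3.53, 5.34)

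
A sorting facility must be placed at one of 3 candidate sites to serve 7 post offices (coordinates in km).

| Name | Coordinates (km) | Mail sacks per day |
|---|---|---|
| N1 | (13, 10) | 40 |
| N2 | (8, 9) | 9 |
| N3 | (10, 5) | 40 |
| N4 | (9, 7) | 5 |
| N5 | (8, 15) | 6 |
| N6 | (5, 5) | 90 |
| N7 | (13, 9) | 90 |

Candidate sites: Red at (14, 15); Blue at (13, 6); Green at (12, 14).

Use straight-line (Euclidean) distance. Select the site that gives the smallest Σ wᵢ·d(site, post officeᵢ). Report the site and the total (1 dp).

Total weighted distance at each candidate:
  Red (14, 15): total = 2552.6
  Blue (13, 6): total = 1417.0
  Green (12, 14): total = 2139.2
Minimum is at Blue with total 1417.0 km.

Blue, total 1417.0 km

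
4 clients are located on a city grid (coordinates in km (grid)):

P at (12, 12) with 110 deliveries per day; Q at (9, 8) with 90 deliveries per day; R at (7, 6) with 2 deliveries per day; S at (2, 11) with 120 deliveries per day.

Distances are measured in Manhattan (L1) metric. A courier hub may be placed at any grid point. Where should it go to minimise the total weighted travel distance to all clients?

Manhattan distance separates: Σwᵢ(|x−xᵢ|+|y−yᵢ|) = Σwᵢ|x−xᵢ| + Σwᵢ|y−yᵢ|, so x and y are optimised independently as 1-D weighted medians.
Total weight W = 322; half = 161.
x-coordinate, sorted with cumulative weight:
  x=2 (S, w=120) cum 120
  x=7 (R, w=2) cum 122
  x=9 (Q, w=90) cum 212  ← median
  x=12 (P, w=110) cum 322
⇒ x* = 9
y-coordinate, sorted with cumulative weight:
  y=6 (R, w=2) cum 2
  y=8 (Q, w=90) cum 92
  y=11 (S, w=120) cum 212  ← median
  y=12 (P, w=110) cum 322
⇒ y* = 11

(9, 11)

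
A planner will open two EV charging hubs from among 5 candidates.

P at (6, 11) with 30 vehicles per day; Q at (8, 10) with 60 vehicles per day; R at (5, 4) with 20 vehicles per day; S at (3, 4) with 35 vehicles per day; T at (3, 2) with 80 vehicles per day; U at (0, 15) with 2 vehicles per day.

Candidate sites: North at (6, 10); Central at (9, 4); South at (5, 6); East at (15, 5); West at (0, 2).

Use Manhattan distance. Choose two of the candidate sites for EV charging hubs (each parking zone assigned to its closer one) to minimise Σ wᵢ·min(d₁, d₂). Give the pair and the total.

Evaluate every pair (each demand assigned to the nearer of the two):
  {North, West}: total = 727
  {North, South}: total = 832
  {South, West}: total = 1046
  {North, Central}: total = 1102
  {Central, West}: total = 1241
  {Central, South}: total = 1288
  {South, East}: total = 1288
  {North, East}: total = 1507
  {Central, East}: total = 1690
  {East, West}: total = 1751
Best pair: {North, West} with total 727.

{North, West}, total 727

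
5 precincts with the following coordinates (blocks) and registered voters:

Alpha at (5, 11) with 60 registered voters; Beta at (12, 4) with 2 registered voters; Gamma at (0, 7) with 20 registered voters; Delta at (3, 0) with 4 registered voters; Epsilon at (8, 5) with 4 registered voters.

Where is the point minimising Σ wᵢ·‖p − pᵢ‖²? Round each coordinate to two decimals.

(4.09, 9.20)

The minimiser of Σwᵢ‖p−pᵢ‖² is the weighted centroid p* = (Σwᵢpᵢ)/(Σwᵢ).
Σwᵢ = 90.
Σwᵢxᵢ = 60·5 + 2·12 + 20·0 + 4·3 + 4·8 = 368.
Σwᵢyᵢ = 60·11 + 2·4 + 20·7 + 4·0 + 4·5 = 828.
x* = 368/90 = 4.09, y* = 828/90 = 9.20.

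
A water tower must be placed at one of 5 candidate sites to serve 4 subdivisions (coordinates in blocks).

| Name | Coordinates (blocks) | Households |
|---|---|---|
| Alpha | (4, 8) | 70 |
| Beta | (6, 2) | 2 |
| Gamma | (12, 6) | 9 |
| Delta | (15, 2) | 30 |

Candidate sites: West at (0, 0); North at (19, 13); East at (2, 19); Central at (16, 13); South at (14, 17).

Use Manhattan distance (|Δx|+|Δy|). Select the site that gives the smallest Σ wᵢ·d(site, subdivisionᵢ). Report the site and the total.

West, total 1528 blocks

Total weighted distance at each candidate:
  West (0, 0): total = 1528
  North (19, 13): total = 2024
  East (2, 19): total = 2059
  Central (16, 13): total = 1691
  South (14, 17): total = 1973
Minimum is at West with total 1528 blocks.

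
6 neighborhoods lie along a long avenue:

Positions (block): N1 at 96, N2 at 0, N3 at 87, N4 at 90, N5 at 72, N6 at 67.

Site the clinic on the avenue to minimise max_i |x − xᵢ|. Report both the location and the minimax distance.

The 1-center on a line is the midpoint of the two extreme points: leftmost at 0, rightmost at 96.
Optimal location = (0 + 96)/2 = 48; maximum distance = (96 − 0)/2 = 48.

location 48, max distance 48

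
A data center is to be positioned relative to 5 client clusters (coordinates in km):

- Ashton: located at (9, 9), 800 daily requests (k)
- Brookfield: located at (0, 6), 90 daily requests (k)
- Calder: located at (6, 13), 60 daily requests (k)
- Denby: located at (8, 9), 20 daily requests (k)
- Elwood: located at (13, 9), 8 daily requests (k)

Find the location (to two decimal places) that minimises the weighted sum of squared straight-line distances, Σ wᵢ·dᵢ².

(8.00, 8.97)

The minimiser of Σwᵢ‖p−pᵢ‖² is the weighted centroid p* = (Σwᵢpᵢ)/(Σwᵢ).
Σwᵢ = 978.
Σwᵢxᵢ = 800·9 + 90·0 + 60·6 + 20·8 + 8·13 = 7824.
Σwᵢyᵢ = 800·9 + 90·6 + 60·13 + 20·9 + 8·9 = 8772.
x* = 7824/978 = 8.00, y* = 8772/978 = 8.97.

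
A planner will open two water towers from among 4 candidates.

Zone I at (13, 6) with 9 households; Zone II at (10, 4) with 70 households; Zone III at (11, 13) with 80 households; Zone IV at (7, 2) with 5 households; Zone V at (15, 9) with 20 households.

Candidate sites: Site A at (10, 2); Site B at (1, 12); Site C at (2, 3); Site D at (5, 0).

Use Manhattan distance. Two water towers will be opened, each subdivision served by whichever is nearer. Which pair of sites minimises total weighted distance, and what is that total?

Evaluate every pair (each demand assigned to the nearer of the two):
  {Site A, Site B}: total = 1338
  {Site A, Site C}: total = 1418
  {Site A, Site D}: total = 1418
  {Site B, Site D}: total = 1996
  {Site B, Site C}: total = 2006
  {Site C, Site D}: total = 2676
Best pair: {Site A, Site B} with total 1338.

{Site A, Site B}, total 1338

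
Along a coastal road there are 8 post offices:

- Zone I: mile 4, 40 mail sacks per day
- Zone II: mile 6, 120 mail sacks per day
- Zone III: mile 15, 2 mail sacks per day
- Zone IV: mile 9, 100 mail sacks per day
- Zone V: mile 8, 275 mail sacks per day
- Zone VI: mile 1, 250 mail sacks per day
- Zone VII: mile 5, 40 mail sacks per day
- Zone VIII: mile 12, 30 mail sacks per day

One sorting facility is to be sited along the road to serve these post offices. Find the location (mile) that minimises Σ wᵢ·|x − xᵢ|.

For a sum of weighted absolute distances on a line, the optimum is the weighted median (not the mean). Total weight W = 857; half-weight = 428.5.
Sort by position and accumulate weight:
  mile 1 (Zone VI, w=250) → cum 250
  mile 4 (Zone I, w=40) → cum 290
  mile 5 (Zone VII, w=40) → cum 330
  mile 6 (Zone II, w=120) → cum 450  ≥ 428.5 → median here
  mile 8 (Zone V, w=275) → cum 725
  mile 9 (Zone IV, w=100) → cum 825
  mile 12 (Zone VIII, w=30) → cum 855
  mile 15 (Zone III, w=2) → cum 857
Optimal location: mile 6.

x = 6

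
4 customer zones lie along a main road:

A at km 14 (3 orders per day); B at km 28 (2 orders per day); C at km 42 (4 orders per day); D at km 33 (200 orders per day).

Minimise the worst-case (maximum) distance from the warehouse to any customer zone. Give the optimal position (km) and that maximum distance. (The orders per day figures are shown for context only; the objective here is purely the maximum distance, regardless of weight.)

The 1-center on a line is the midpoint of the two extreme points: leftmost at 14, rightmost at 42.
Optimal location = (14 + 42)/2 = 28; maximum distance = (42 − 14)/2 = 14.

location 28, max distance 14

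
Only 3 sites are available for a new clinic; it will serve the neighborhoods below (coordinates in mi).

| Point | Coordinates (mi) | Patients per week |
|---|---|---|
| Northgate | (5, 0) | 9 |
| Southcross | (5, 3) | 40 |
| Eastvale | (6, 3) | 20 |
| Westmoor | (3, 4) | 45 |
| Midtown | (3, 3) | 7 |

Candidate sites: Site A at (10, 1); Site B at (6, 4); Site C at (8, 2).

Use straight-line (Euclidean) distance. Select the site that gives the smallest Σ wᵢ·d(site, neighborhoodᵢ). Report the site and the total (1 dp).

Total weighted distance at each candidate:
  Site A (10, 1): total = 744.4
  Site B (6, 4): total = 270.8
  Site C (8, 2): total = 481.7
Minimum is at Site B with total 270.8 mi.

Site B, total 270.8 mi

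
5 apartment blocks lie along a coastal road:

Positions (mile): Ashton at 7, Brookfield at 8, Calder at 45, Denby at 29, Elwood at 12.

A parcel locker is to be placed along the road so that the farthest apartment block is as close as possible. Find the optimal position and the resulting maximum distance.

The 1-center on a line is the midpoint of the two extreme points: leftmost at 7, rightmost at 45.
Optimal location = (7 + 45)/2 = 26; maximum distance = (45 − 7)/2 = 19.

location 26, max distance 19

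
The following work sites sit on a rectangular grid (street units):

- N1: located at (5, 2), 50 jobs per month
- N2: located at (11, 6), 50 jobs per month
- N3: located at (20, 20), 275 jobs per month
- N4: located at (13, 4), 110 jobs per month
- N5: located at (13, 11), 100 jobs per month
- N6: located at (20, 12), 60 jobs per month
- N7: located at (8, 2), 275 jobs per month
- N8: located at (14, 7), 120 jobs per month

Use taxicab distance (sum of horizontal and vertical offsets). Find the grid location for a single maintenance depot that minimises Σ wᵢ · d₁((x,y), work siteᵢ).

(13, 7)

Manhattan distance separates: Σwᵢ(|x−xᵢ|+|y−yᵢ|) = Σwᵢ|x−xᵢ| + Σwᵢ|y−yᵢ|, so x and y are optimised independently as 1-D weighted medians.
Total weight W = 1040; half = 520.
x-coordinate, sorted with cumulative weight:
  x=5 (N1, w=50) cum 50
  x=8 (N7, w=275) cum 325
  x=11 (N2, w=50) cum 375
  x=13 (N4, w=110) cum 485
  x=13 (N5, w=100) cum 585  ← median
  x=14 (N8, w=120) cum 705
  x=20 (N3, w=275) cum 980
  x=20 (N6, w=60) cum 1040
⇒ x* = 13
y-coordinate, sorted with cumulative weight:
  y=2 (N1, w=50) cum 50
  y=2 (N7, w=275) cum 325
  y=4 (N4, w=110) cum 435
  y=6 (N2, w=50) cum 485
  y=7 (N8, w=120) cum 605  ← median
  y=11 (N5, w=100) cum 705
  y=12 (N6, w=60) cum 765
  y=20 (N3, w=275) cum 1040
⇒ y* = 7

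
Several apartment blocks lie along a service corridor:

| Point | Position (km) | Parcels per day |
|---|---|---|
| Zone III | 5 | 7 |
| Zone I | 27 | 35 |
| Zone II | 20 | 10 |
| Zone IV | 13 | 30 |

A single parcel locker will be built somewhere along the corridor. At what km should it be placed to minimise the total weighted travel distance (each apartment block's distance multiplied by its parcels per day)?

For a sum of weighted absolute distances on a line, the optimum is the weighted median (not the mean). Total weight W = 82; half-weight = 41.
Sort by position and accumulate weight:
  km 5 (Zone III, w=7) → cum 7
  km 13 (Zone IV, w=30) → cum 37
  km 20 (Zone II, w=10) → cum 47  ≥ 41 → median here
  km 27 (Zone I, w=35) → cum 82
Optimal location: km 20.

x = 20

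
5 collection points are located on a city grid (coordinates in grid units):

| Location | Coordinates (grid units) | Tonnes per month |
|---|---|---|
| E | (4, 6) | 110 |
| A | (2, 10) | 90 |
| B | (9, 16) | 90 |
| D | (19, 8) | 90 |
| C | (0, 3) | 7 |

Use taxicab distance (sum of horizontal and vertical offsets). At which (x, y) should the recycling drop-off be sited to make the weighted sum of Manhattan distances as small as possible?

(4, 8)

Manhattan distance separates: Σwᵢ(|x−xᵢ|+|y−yᵢ|) = Σwᵢ|x−xᵢ| + Σwᵢ|y−yᵢ|, so x and y are optimised independently as 1-D weighted medians.
Total weight W = 387; half = 193.5.
x-coordinate, sorted with cumulative weight:
  x=0 (C, w=7) cum 7
  x=2 (A, w=90) cum 97
  x=4 (E, w=110) cum 207  ← median
  x=9 (B, w=90) cum 297
  x=19 (D, w=90) cum 387
⇒ x* = 4
y-coordinate, sorted with cumulative weight:
  y=3 (C, w=7) cum 7
  y=6 (E, w=110) cum 117
  y=8 (D, w=90) cum 207  ← median
  y=10 (A, w=90) cum 297
  y=16 (B, w=90) cum 387
⇒ y* = 8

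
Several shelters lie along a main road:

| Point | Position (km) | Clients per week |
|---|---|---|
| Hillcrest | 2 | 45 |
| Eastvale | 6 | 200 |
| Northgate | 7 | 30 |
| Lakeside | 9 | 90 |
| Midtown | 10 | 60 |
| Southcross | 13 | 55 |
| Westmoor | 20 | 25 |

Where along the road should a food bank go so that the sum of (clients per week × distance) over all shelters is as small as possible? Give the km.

x = 7

For a sum of weighted absolute distances on a line, the optimum is the weighted median (not the mean). Total weight W = 505; half-weight = 252.5.
Sort by position and accumulate weight:
  km 2 (Hillcrest, w=45) → cum 45
  km 6 (Eastvale, w=200) → cum 245
  km 7 (Northgate, w=30) → cum 275  ≥ 252.5 → median here
  km 9 (Lakeside, w=90) → cum 365
  km 10 (Midtown, w=60) → cum 425
  km 13 (Southcross, w=55) → cum 480
  km 20 (Westmoor, w=25) → cum 505
Optimal location: km 7.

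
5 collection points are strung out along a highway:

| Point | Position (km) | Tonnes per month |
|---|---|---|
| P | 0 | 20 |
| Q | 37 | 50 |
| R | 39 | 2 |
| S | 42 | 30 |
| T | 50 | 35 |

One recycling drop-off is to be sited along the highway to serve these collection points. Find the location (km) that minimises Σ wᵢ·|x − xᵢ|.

x = 37

For a sum of weighted absolute distances on a line, the optimum is the weighted median (not the mean). Total weight W = 137; half-weight = 68.5.
Sort by position and accumulate weight:
  km 0 (P, w=20) → cum 20
  km 37 (Q, w=50) → cum 70  ≥ 68.5 → median here
  km 39 (R, w=2) → cum 72
  km 42 (S, w=30) → cum 102
  km 50 (T, w=35) → cum 137
Optimal location: km 37.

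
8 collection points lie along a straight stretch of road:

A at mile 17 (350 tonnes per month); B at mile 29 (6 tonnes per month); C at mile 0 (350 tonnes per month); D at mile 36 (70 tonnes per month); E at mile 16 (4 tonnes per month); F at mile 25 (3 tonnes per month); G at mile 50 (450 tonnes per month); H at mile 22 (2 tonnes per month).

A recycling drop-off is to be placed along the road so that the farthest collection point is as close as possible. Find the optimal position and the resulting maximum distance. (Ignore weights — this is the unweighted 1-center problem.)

location 25, max distance 25

The 1-center on a line is the midpoint of the two extreme points: leftmost at 0, rightmost at 50.
Optimal location = (0 + 50)/2 = 25; maximum distance = (50 − 0)/2 = 25.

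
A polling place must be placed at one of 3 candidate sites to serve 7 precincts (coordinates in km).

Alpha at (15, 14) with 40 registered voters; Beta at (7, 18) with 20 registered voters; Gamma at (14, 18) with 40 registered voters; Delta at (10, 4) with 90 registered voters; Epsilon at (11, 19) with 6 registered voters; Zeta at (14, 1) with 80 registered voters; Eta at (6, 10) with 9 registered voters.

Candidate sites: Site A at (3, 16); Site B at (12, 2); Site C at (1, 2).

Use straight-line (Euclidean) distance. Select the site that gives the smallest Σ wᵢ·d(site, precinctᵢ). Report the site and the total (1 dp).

Site B, total 2100.6 km

Total weighted distance at each candidate:
  Site A (3, 16): total = 3873.3
  Site B (12, 2): total = 2100.6
  Site C (1, 2): total = 3980.0
Minimum is at Site B with total 2100.6 km.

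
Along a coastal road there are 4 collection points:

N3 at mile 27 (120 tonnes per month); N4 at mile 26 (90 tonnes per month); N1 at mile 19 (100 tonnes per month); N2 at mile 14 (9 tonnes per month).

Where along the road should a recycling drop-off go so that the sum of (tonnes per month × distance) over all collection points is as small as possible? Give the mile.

x = 26

For a sum of weighted absolute distances on a line, the optimum is the weighted median (not the mean). Total weight W = 319; half-weight = 159.5.
Sort by position and accumulate weight:
  mile 14 (N2, w=9) → cum 9
  mile 19 (N1, w=100) → cum 109
  mile 26 (N4, w=90) → cum 199  ≥ 159.5 → median here
  mile 27 (N3, w=120) → cum 319
Optimal location: mile 26.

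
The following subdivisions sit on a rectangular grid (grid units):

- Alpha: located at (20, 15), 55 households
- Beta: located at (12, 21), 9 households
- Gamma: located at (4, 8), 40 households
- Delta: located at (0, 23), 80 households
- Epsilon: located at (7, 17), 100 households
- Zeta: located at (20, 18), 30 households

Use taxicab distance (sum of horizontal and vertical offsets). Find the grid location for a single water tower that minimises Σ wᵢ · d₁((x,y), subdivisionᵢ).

Manhattan distance separates: Σwᵢ(|x−xᵢ|+|y−yᵢ|) = Σwᵢ|x−xᵢ| + Σwᵢ|y−yᵢ|, so x and y are optimised independently as 1-D weighted medians.
Total weight W = 314; half = 157.
x-coordinate, sorted with cumulative weight:
  x=0 (Delta, w=80) cum 80
  x=4 (Gamma, w=40) cum 120
  x=7 (Epsilon, w=100) cum 220  ← median
  x=12 (Beta, w=9) cum 229
  x=20 (Alpha, w=55) cum 284
  x=20 (Zeta, w=30) cum 314
⇒ x* = 7
y-coordinate, sorted with cumulative weight:
  y=8 (Gamma, w=40) cum 40
  y=15 (Alpha, w=55) cum 95
  y=17 (Epsilon, w=100) cum 195  ← median
  y=18 (Zeta, w=30) cum 225
  y=21 (Beta, w=9) cum 234
  y=23 (Delta, w=80) cum 314
⇒ y* = 17

(7, 17)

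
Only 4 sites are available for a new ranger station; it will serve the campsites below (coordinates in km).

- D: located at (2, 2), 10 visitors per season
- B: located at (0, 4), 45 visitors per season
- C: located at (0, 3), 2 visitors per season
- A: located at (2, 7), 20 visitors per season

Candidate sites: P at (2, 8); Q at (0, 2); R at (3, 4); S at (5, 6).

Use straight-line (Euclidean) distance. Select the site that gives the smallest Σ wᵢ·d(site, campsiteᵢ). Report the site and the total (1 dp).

Total weighted distance at each candidate:
  P (2, 8): total = 292.0
  Q (0, 2): total = 219.7
  R (3, 4): total = 226.9
  S (5, 6): total = 367.2
Minimum is at Q with total 219.7 km.

Q, total 219.7 km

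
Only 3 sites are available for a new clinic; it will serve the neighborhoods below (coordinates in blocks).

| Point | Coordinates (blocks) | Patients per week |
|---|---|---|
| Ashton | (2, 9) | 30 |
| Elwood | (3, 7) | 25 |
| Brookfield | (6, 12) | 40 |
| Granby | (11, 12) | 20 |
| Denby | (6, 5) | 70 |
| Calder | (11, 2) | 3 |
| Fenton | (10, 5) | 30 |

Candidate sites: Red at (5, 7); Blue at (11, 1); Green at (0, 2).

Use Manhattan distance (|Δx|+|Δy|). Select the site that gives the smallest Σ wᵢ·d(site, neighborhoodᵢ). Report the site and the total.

Red, total 1113 blocks

Total weighted distance at each candidate:
  Red (5, 7): total = 1113
  Blue (11, 1): total = 2503
  Green (0, 2): total = 2583
Minimum is at Red with total 1113 blocks.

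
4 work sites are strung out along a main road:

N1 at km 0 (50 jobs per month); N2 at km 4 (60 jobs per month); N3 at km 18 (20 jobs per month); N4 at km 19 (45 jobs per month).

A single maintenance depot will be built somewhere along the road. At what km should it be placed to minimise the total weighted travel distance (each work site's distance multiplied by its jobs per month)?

x = 4

For a sum of weighted absolute distances on a line, the optimum is the weighted median (not the mean). Total weight W = 175; half-weight = 87.5.
Sort by position and accumulate weight:
  km 0 (N1, w=50) → cum 50
  km 4 (N2, w=60) → cum 110  ≥ 87.5 → median here
  km 18 (N3, w=20) → cum 130
  km 19 (N4, w=45) → cum 175
Optimal location: km 4.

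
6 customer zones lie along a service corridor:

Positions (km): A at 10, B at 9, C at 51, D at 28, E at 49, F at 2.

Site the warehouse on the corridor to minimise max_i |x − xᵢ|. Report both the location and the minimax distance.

The 1-center on a line is the midpoint of the two extreme points: leftmost at 2, rightmost at 51.
Optimal location = (2 + 51)/2 = 26.5; maximum distance = (51 − 2)/2 = 24.5.

location 26.5, max distance 24.5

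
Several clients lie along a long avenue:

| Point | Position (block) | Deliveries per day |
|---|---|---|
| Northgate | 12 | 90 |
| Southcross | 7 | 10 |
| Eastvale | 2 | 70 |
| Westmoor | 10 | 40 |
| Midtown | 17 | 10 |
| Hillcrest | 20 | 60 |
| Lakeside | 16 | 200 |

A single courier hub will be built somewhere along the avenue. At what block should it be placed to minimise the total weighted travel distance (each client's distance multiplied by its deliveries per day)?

x = 16

For a sum of weighted absolute distances on a line, the optimum is the weighted median (not the mean). Total weight W = 480; half-weight = 240.
Sort by position and accumulate weight:
  block 2 (Eastvale, w=70) → cum 70
  block 7 (Southcross, w=10) → cum 80
  block 10 (Westmoor, w=40) → cum 120
  block 12 (Northgate, w=90) → cum 210
  block 16 (Lakeside, w=200) → cum 410  ≥ 240 → median here
  block 17 (Midtown, w=10) → cum 420
  block 20 (Hillcrest, w=60) → cum 480
Optimal location: block 16.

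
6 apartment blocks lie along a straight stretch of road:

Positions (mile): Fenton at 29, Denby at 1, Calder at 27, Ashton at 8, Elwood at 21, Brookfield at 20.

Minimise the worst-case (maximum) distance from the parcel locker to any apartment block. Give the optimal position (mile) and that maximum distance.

location 15, max distance 14

The 1-center on a line is the midpoint of the two extreme points: leftmost at 1, rightmost at 29.
Optimal location = (1 + 29)/2 = 15; maximum distance = (29 − 1)/2 = 14.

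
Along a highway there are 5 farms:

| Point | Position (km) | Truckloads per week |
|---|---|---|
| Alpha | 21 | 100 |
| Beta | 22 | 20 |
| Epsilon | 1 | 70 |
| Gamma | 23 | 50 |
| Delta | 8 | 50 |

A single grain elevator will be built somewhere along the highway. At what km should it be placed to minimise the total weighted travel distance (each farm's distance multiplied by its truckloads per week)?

x = 21

For a sum of weighted absolute distances on a line, the optimum is the weighted median (not the mean). Total weight W = 290; half-weight = 145.
Sort by position and accumulate weight:
  km 1 (Epsilon, w=70) → cum 70
  km 8 (Delta, w=50) → cum 120
  km 21 (Alpha, w=100) → cum 220  ≥ 145 → median here
  km 22 (Beta, w=20) → cum 240
  km 23 (Gamma, w=50) → cum 290
Optimal location: km 21.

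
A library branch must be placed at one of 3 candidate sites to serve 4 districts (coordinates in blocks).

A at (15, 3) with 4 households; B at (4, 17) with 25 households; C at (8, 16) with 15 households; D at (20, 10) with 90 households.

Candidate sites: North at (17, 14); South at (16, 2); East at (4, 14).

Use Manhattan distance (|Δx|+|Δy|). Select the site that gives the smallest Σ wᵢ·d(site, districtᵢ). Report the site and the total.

North, total 1247 blocks

Total weighted distance at each candidate:
  North (17, 14): total = 1247
  South (16, 2): total = 2093
  East (4, 14): total = 2053
Minimum is at North with total 1247 blocks.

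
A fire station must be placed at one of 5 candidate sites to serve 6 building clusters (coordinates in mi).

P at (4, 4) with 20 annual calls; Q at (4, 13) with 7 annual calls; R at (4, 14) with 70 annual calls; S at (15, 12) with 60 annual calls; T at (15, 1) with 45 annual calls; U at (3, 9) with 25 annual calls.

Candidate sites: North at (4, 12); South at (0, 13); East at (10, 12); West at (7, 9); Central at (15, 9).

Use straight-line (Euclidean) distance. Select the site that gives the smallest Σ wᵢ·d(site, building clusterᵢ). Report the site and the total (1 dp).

Total weighted distance at each candidate:
  North (4, 12): total = 1746.1
  South (0, 13): total = 2405.0
  East (10, 12): total = 1719.4
  West (7, 9): total = 1681.5
  Central (15, 9): total = 2009.4
Minimum is at West with total 1681.5 mi.

West, total 1681.5 mi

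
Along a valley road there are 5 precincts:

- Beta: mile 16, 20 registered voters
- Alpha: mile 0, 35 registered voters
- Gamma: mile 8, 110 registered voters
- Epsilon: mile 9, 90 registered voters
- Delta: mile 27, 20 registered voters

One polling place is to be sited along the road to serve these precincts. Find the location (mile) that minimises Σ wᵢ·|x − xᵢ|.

x = 8

For a sum of weighted absolute distances on a line, the optimum is the weighted median (not the mean). Total weight W = 275; half-weight = 137.5.
Sort by position and accumulate weight:
  mile 0 (Alpha, w=35) → cum 35
  mile 8 (Gamma, w=110) → cum 145  ≥ 137.5 → median here
  mile 9 (Epsilon, w=90) → cum 235
  mile 16 (Beta, w=20) → cum 255
  mile 27 (Delta, w=20) → cum 275
Optimal location: mile 8.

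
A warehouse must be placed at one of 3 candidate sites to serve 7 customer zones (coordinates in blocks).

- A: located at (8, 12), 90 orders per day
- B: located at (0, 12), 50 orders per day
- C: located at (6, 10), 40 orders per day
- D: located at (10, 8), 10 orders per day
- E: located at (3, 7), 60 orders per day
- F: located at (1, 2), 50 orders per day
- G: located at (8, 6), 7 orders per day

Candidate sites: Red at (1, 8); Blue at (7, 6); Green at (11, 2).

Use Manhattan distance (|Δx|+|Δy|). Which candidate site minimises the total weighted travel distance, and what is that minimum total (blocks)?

Red, total 2153 blocks

Total weighted distance at each candidate:
  Red (1, 8): total = 2153
  Blue (7, 6): total = 2337
  Green (11, 2): total = 4139
Minimum is at Red with total 2153 blocks.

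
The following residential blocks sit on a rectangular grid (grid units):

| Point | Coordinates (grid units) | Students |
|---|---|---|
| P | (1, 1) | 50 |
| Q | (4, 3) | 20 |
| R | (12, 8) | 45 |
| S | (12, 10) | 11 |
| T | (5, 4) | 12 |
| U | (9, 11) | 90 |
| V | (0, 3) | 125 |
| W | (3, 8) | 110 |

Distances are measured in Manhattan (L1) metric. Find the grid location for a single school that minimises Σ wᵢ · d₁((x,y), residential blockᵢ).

(3, 8)

Manhattan distance separates: Σwᵢ(|x−xᵢ|+|y−yᵢ|) = Σwᵢ|x−xᵢ| + Σwᵢ|y−yᵢ|, so x and y are optimised independently as 1-D weighted medians.
Total weight W = 463; half = 231.5.
x-coordinate, sorted with cumulative weight:
  x=0 (V, w=125) cum 125
  x=1 (P, w=50) cum 175
  x=3 (W, w=110) cum 285  ← median
  x=4 (Q, w=20) cum 305
  x=5 (T, w=12) cum 317
  x=9 (U, w=90) cum 407
  x=12 (R, w=45) cum 452
  x=12 (S, w=11) cum 463
⇒ x* = 3
y-coordinate, sorted with cumulative weight:
  y=1 (P, w=50) cum 50
  y=3 (Q, w=20) cum 70
  y=3 (V, w=125) cum 195
  y=4 (T, w=12) cum 207
  y=8 (R, w=45) cum 252  ← median
  y=8 (W, w=110) cum 362
  y=10 (S, w=11) cum 373
  y=11 (U, w=90) cum 463
⇒ y* = 8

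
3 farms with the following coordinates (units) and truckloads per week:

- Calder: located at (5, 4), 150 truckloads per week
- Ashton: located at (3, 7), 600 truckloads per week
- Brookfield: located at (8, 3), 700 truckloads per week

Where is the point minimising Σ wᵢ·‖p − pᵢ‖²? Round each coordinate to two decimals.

(5.62, 4.76)

The minimiser of Σwᵢ‖p−pᵢ‖² is the weighted centroid p* = (Σwᵢpᵢ)/(Σwᵢ).
Σwᵢ = 1450.
Σwᵢxᵢ = 150·5 + 600·3 + 700·8 = 8150.
Σwᵢyᵢ = 150·4 + 600·7 + 700·3 = 6900.
x* = 8150/1450 = 5.62, y* = 6900/1450 = 4.76.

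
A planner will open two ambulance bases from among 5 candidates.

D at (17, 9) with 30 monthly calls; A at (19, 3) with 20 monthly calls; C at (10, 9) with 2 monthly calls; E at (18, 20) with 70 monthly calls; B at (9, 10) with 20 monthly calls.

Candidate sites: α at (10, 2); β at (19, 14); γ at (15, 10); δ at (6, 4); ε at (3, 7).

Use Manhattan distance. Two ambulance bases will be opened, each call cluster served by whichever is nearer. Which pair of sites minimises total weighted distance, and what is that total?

Evaluate every pair (each demand assigned to the nearer of the two):
  {β, γ}: total = 932
  {α, β}: total = 1094
  {β, δ}: total = 1118
  {β, ε}: total = 1118
  {α, γ}: total = 1332
  {γ, δ}: total = 1352
  {γ, ε}: total = 1352
  {α, δ}: total = 2634
  {α, ε}: total = 2634
  {δ, ε}: total = 2918
Best pair: {β, γ} with total 932.

{β, γ}, total 932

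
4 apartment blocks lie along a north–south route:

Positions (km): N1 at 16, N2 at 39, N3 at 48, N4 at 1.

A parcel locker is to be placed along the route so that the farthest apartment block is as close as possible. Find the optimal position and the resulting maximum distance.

location 24.5, max distance 23.5

The 1-center on a line is the midpoint of the two extreme points: leftmost at 1, rightmost at 48.
Optimal location = (1 + 48)/2 = 24.5; maximum distance = (48 − 1)/2 = 23.5.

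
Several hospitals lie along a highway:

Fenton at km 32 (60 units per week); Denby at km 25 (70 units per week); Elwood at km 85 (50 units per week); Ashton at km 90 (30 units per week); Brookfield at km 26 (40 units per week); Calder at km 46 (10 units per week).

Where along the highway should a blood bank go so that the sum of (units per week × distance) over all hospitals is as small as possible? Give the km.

x = 32

For a sum of weighted absolute distances on a line, the optimum is the weighted median (not the mean). Total weight W = 260; half-weight = 130.
Sort by position and accumulate weight:
  km 25 (Denby, w=70) → cum 70
  km 26 (Brookfield, w=40) → cum 110
  km 32 (Fenton, w=60) → cum 170  ≥ 130 → median here
  km 46 (Calder, w=10) → cum 180
  km 85 (Elwood, w=50) → cum 230
  km 90 (Ashton, w=30) → cum 260
Optimal location: km 32.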